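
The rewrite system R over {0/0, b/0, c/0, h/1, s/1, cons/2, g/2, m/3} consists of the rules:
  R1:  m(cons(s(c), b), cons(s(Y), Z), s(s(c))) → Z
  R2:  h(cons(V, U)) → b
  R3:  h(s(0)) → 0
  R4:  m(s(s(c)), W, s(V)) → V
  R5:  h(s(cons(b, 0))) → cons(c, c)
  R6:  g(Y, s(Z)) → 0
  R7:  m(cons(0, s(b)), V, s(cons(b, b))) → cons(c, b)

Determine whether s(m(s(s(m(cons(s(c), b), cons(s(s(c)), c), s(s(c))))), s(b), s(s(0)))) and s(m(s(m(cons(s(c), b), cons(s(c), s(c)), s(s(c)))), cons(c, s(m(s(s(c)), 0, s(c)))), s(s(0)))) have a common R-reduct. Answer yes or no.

Reduce t₁ = s(m(s(s(m(cons(s(c), b), cons(s(s(c)), c), s(s(c))))), s(b), s(s(0)))):
1. s(m(s(s(m(cons(s(c), b), cons(s(s(c)), c), s(s(c))))), s(b), s(s(0))))  →  s(m(s(s(c)), s(b), s(s(0))))   [R1 at 1.1.1.1]
2. s(m(s(s(c)), s(b), s(s(0))))  →  s(s(0))   [R4 at 1]

Reduce t₂ = s(m(s(m(cons(s(c), b), cons(s(c), s(c)), s(s(c)))), cons(c, s(m(s(s(c)), 0, s(c)))), s(s(0)))):
1. s(m(s(m(cons(s(c), b), cons(s(c), s(c)), s(s(c)))), cons(c, s(m(s(s(c)), 0, s(c)))), s(s(0))))  →  s(m(s(s(c)), cons(c, s(m(s(s(c)), 0, s(c)))), s(s(0))))   [R1 at 1.1.1]
2. s(m(s(s(c)), cons(c, s(m(s(s(c)), 0, s(c)))), s(s(0))))  →  s(s(0))   [R4 at 1]

yes — NF(t₁) = s(s(0)), NF(t₂) = s(s(0))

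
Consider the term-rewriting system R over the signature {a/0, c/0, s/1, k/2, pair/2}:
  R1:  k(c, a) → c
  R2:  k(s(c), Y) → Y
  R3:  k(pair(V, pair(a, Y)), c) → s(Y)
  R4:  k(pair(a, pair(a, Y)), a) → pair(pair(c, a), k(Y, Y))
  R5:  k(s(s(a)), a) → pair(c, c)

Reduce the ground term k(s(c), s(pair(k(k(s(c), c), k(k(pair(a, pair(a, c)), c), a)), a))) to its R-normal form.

1. k(s(c), s(pair(k(k(s(c), c), k(k(pair(a, pair(a, c)), c), a)), a)))  →  s(pair(k(k(s(c), c), k(k(pair(a, pair(a, c)), c), a)), a))   [R2 at ε]
2. s(pair(k(k(s(c), c), k(k(pair(a, pair(a, c)), c), a)), a))  →  s(pair(k(c, k(k(pair(a, pair(a, c)), c), a)), a))   [R2 at 1.1.1]
3. s(pair(k(c, k(k(pair(a, pair(a, c)), c), a)), a))  →  s(pair(k(c, k(s(c), a)), a))   [R3 at 1.1.2.1]
4. s(pair(k(c, k(s(c), a)), a))  →  s(pair(k(c, a), a))   [R2 at 1.1.2]
5. s(pair(k(c, a), a))  →  s(pair(c, a))   [R1 at 1.1]

s(pair(c, a))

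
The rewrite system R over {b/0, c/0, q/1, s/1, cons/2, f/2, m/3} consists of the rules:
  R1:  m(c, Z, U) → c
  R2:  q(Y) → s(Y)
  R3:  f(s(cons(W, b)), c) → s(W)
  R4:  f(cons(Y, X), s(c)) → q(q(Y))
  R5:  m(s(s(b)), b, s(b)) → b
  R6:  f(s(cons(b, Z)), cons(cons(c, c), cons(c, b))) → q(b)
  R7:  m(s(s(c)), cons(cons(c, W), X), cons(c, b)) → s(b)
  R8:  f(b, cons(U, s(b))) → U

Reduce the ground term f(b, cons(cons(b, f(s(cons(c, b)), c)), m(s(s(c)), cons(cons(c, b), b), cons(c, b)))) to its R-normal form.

cons(b, s(c))

1. f(b, cons(cons(b, f(s(cons(c, b)), c)), m(s(s(c)), cons(cons(c, b), b), cons(c, b))))  →  f(b, cons(cons(b, s(c)), m(s(s(c)), cons(cons(c, b), b), cons(c, b))))   [R3 at 2.1.2]
2. f(b, cons(cons(b, s(c)), m(s(s(c)), cons(cons(c, b), b), cons(c, b))))  →  f(b, cons(cons(b, s(c)), s(b)))   [R7 at 2.2]
3. f(b, cons(cons(b, s(c)), s(b)))  →  cons(b, s(c))   [R8 at ε]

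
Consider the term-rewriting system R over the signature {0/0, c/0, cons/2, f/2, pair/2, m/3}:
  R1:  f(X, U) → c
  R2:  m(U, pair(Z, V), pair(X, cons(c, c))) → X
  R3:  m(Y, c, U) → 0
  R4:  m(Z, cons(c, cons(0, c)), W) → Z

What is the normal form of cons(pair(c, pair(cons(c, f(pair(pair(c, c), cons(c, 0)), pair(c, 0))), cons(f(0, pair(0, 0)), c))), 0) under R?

cons(pair(c, pair(cons(c, c), cons(c, c))), 0)

1. cons(pair(c, pair(cons(c, f(pair(pair(c, c), cons(c, 0)), pair(c, 0))), cons(f(0, pair(0, 0)), c))), 0)  →  cons(pair(c, pair(cons(c, c), cons(f(0, pair(0, 0)), c))), 0)   [R1 at 1.2.1.2]
2. cons(pair(c, pair(cons(c, c), cons(f(0, pair(0, 0)), c))), 0)  →  cons(pair(c, pair(cons(c, c), cons(c, c))), 0)   [R1 at 1.2.2.1]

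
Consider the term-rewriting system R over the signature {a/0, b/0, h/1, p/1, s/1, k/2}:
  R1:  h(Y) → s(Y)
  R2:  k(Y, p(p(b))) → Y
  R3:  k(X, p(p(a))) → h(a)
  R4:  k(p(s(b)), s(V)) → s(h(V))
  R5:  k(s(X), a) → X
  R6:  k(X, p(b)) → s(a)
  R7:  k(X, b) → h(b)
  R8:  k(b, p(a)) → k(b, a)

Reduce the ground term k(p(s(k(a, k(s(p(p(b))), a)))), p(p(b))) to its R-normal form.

p(s(a))

1. k(p(s(k(a, k(s(p(p(b))), a)))), p(p(b)))  →  p(s(k(a, k(s(p(p(b))), a))))   [R2 at ε]
2. p(s(k(a, k(s(p(p(b))), a))))  →  p(s(k(a, p(p(b)))))   [R5 at 1.1.2]
3. p(s(k(a, p(p(b)))))  →  p(s(a))   [R2 at 1.1]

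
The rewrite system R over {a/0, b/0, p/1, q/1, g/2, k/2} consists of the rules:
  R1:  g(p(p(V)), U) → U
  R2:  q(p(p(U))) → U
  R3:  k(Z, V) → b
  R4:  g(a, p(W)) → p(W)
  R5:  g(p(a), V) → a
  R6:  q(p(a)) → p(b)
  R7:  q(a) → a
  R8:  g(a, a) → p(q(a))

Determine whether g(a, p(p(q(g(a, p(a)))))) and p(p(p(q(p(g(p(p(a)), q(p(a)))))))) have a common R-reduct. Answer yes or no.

Reduce t₁ = g(a, p(p(q(g(a, p(a)))))):
1. g(a, p(p(q(g(a, p(a))))))  →  p(p(q(g(a, p(a)))))   [R4 at ε]
2. p(p(q(g(a, p(a)))))  →  p(p(q(p(a))))   [R4 at 1.1.1]
3. p(p(q(p(a))))  →  p(p(p(b)))   [R6 at 1.1]

Reduce t₂ = p(p(p(q(p(g(p(p(a)), q(p(a)))))))):
1. p(p(p(q(p(g(p(p(a)), q(p(a))))))))  →  p(p(p(q(p(q(p(a)))))))   [R1 at 1.1.1.1.1]
2. p(p(p(q(p(q(p(a)))))))  →  p(p(p(q(p(p(b))))))   [R6 at 1.1.1.1.1]
3. p(p(p(q(p(p(b))))))  →  p(p(p(b)))   [R2 at 1.1.1]

yes — NF(t₁) = p(p(p(b))), NF(t₂) = p(p(p(b)))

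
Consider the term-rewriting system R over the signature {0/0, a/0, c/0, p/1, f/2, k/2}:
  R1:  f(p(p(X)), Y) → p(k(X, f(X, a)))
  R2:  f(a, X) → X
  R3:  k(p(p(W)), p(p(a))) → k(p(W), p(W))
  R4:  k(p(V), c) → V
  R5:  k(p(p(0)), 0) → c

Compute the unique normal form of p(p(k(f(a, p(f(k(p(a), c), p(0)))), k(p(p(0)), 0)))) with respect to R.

p(p(p(0)))

1. p(p(k(f(a, p(f(k(p(a), c), p(0)))), k(p(p(0)), 0))))  →  p(p(k(p(f(k(p(a), c), p(0))), k(p(p(0)), 0))))   [R2 at 1.1.1]
2. p(p(k(p(f(k(p(a), c), p(0))), k(p(p(0)), 0))))  →  p(p(k(p(f(a, p(0))), k(p(p(0)), 0))))   [R4 at 1.1.1.1.1]
3. p(p(k(p(f(a, p(0))), k(p(p(0)), 0))))  →  p(p(k(p(p(0)), k(p(p(0)), 0))))   [R2 at 1.1.1.1]
4. p(p(k(p(p(0)), k(p(p(0)), 0))))  →  p(p(k(p(p(0)), c)))   [R5 at 1.1.2]
5. p(p(k(p(p(0)), c)))  →  p(p(p(0)))   [R4 at 1.1]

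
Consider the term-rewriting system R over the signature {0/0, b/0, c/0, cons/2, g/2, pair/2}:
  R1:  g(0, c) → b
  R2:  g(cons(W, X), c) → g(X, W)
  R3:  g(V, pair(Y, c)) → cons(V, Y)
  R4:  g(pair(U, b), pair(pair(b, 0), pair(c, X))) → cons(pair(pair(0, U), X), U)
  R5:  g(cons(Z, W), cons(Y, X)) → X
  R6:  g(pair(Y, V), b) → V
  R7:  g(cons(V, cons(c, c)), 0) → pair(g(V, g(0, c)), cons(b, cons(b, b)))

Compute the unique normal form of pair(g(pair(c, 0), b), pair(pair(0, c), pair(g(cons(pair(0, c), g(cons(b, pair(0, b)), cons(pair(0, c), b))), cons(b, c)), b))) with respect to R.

pair(0, pair(pair(0, c), pair(c, b)))

1. pair(g(pair(c, 0), b), pair(pair(0, c), pair(g(cons(pair(0, c), g(cons(b, pair(0, b)), cons(pair(0, c), b))), cons(b, c)), b)))  →  pair(0, pair(pair(0, c), pair(g(cons(pair(0, c), g(cons(b, pair(0, b)), cons(pair(0, c), b))), cons(b, c)), b)))   [R6 at 1]
2. pair(0, pair(pair(0, c), pair(g(cons(pair(0, c), g(cons(b, pair(0, b)), cons(pair(0, c), b))), cons(b, c)), b)))  →  pair(0, pair(pair(0, c), pair(c, b)))   [R5 at 2.2.1]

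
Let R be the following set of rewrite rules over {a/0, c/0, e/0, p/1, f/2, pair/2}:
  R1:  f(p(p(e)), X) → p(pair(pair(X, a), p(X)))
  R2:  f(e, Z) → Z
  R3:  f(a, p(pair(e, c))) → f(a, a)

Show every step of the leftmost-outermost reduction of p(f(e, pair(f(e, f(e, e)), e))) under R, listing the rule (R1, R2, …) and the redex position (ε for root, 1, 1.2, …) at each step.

1. p(f(e, pair(f(e, f(e, e)), e)))  →  p(pair(f(e, f(e, e)), e))   [R2 at 1]
2. p(pair(f(e, f(e, e)), e))  →  p(pair(f(e, e), e))   [R2 at 1.1]
3. p(pair(f(e, e), e))  →  p(pair(e, e))   [R2 at 1.1]

p(pair(e, e))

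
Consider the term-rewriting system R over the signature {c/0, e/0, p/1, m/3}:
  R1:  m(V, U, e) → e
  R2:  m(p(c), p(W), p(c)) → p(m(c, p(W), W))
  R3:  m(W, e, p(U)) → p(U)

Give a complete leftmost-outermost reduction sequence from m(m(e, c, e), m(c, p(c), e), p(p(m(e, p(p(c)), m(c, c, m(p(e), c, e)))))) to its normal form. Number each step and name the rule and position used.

1. m(m(e, c, e), m(c, p(c), e), p(p(m(e, p(p(c)), m(c, c, m(p(e), c, e))))))  →  m(e, m(c, p(c), e), p(p(m(e, p(p(c)), m(c, c, m(p(e), c, e))))))   [R1 at 1]
2. m(e, m(c, p(c), e), p(p(m(e, p(p(c)), m(c, c, m(p(e), c, e))))))  →  m(e, e, p(p(m(e, p(p(c)), m(c, c, m(p(e), c, e))))))   [R1 at 2]
3. m(e, e, p(p(m(e, p(p(c)), m(c, c, m(p(e), c, e))))))  →  p(p(m(e, p(p(c)), m(c, c, m(p(e), c, e)))))   [R3 at ε]
4. p(p(m(e, p(p(c)), m(c, c, m(p(e), c, e)))))  →  p(p(m(e, p(p(c)), m(c, c, e))))   [R1 at 1.1.3.3]
5. p(p(m(e, p(p(c)), m(c, c, e))))  →  p(p(m(e, p(p(c)), e)))   [R1 at 1.1.3]
6. p(p(m(e, p(p(c)), e)))  →  p(p(e))   [R1 at 1.1]

p(p(e))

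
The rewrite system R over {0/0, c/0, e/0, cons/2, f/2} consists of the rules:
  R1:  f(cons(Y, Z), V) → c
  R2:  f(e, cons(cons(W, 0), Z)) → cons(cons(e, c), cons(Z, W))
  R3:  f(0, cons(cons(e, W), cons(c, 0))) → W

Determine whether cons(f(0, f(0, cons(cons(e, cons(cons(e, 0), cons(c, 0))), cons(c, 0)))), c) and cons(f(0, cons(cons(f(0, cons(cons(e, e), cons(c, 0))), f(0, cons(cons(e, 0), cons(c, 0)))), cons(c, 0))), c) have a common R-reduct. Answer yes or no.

Reduce t₁ = cons(f(0, f(0, cons(cons(e, cons(cons(e, 0), cons(c, 0))), cons(c, 0)))), c):
1. cons(f(0, f(0, cons(cons(e, cons(cons(e, 0), cons(c, 0))), cons(c, 0)))), c)  →  cons(f(0, cons(cons(e, 0), cons(c, 0))), c)   [R3 at 1.2]
2. cons(f(0, cons(cons(e, 0), cons(c, 0))), c)  →  cons(0, c)   [R3 at 1]

Reduce t₂ = cons(f(0, cons(cons(f(0, cons(cons(e, e), cons(c, 0))), f(0, cons(cons(e, 0), cons(c, 0)))), cons(c, 0))), c):
1. cons(f(0, cons(cons(f(0, cons(cons(e, e), cons(c, 0))), f(0, cons(cons(e, 0), cons(c, 0)))), cons(c, 0))), c)  →  cons(f(0, cons(cons(e, f(0, cons(cons(e, 0), cons(c, 0)))), cons(c, 0))), c)   [R3 at 1.2.1.1]
2. cons(f(0, cons(cons(e, f(0, cons(cons(e, 0), cons(c, 0)))), cons(c, 0))), c)  →  cons(f(0, cons(cons(e, 0), cons(c, 0))), c)   [R3 at 1]
3. cons(f(0, cons(cons(e, 0), cons(c, 0))), c)  →  cons(0, c)   [R3 at 1]

yes — NF(t₁) = cons(0, c), NF(t₂) = cons(0, c)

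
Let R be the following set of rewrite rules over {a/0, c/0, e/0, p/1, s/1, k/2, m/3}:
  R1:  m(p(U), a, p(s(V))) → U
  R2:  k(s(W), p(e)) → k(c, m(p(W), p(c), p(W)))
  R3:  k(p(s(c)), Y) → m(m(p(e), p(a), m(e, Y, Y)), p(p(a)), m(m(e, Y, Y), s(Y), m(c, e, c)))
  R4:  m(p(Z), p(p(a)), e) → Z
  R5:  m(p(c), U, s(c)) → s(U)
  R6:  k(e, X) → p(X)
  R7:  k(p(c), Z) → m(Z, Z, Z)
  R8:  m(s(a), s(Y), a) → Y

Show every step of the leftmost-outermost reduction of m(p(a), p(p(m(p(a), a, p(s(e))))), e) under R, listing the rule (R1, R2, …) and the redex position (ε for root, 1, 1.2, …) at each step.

1. m(p(a), p(p(m(p(a), a, p(s(e))))), e)  →  m(p(a), p(p(a)), e)   [R1 at 2.1.1]
2. m(p(a), p(p(a)), e)  →  a   [R4 at ε]

a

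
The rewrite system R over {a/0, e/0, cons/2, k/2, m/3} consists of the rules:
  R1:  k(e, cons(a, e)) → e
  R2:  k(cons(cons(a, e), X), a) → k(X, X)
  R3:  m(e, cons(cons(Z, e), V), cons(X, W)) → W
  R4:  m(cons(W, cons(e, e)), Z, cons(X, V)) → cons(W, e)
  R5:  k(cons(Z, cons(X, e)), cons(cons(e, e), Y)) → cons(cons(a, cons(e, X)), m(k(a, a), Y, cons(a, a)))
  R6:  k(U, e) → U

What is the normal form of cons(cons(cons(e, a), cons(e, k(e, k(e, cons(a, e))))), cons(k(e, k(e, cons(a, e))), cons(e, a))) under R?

1. cons(cons(cons(e, a), cons(e, k(e, k(e, cons(a, e))))), cons(k(e, k(e, cons(a, e))), cons(e, a)))  →  cons(cons(cons(e, a), cons(e, k(e, e))), cons(k(e, k(e, cons(a, e))), cons(e, a)))   [R1 at 1.2.2.2]
2. cons(cons(cons(e, a), cons(e, k(e, e))), cons(k(e, k(e, cons(a, e))), cons(e, a)))  →  cons(cons(cons(e, a), cons(e, e)), cons(k(e, k(e, cons(a, e))), cons(e, a)))   [R6 at 1.2.2]
3. cons(cons(cons(e, a), cons(e, e)), cons(k(e, k(e, cons(a, e))), cons(e, a)))  →  cons(cons(cons(e, a), cons(e, e)), cons(k(e, e), cons(e, a)))   [R1 at 2.1.2]
4. cons(cons(cons(e, a), cons(e, e)), cons(k(e, e), cons(e, a)))  →  cons(cons(cons(e, a), cons(e, e)), cons(e, cons(e, a)))   [R6 at 2.1]

cons(cons(cons(e, a), cons(e, e)), cons(e, cons(e, a)))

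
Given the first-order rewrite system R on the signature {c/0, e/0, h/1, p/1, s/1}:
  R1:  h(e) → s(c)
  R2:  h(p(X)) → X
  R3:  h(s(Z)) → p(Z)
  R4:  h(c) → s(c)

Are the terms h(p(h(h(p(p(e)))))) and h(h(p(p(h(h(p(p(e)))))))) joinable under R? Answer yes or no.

Reduce t₁ = h(p(h(h(p(p(e)))))):
1. h(p(h(h(p(p(e))))))  →  h(h(p(p(e))))   [R2 at ε]
2. h(h(p(p(e))))  →  h(p(e))   [R2 at 1]
3. h(p(e))  →  e   [R2 at ε]

Reduce t₂ = h(h(p(p(h(h(p(p(e)))))))):
1. h(h(p(p(h(h(p(p(e))))))))  →  h(p(h(h(p(p(e))))))   [R2 at 1]
2. h(p(h(h(p(p(e))))))  →  h(h(p(p(e))))   [R2 at ε]
3. h(h(p(p(e))))  →  h(p(e))   [R2 at 1]
4. h(p(e))  →  e   [R2 at ε]

yes — NF(t₁) = e, NF(t₂) = e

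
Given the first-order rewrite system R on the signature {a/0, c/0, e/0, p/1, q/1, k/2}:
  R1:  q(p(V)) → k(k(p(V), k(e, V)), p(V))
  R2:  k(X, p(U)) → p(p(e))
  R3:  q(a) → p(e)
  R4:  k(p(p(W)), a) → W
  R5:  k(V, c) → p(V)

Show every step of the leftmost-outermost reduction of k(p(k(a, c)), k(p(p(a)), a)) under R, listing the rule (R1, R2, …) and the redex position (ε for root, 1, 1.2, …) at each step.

a

1. k(p(k(a, c)), k(p(p(a)), a))  →  k(p(p(a)), k(p(p(a)), a))   [R5 at 1.1]
2. k(p(p(a)), k(p(p(a)), a))  →  k(p(p(a)), a)   [R4 at 2]
3. k(p(p(a)), a)  →  a   [R4 at ε]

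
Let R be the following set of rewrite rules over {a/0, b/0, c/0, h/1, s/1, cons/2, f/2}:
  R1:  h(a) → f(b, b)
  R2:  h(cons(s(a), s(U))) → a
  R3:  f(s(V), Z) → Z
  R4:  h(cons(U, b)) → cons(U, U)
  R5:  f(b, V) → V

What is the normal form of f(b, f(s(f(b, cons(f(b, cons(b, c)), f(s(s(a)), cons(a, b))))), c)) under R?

c

1. f(b, f(s(f(b, cons(f(b, cons(b, c)), f(s(s(a)), cons(a, b))))), c))  →  f(s(f(b, cons(f(b, cons(b, c)), f(s(s(a)), cons(a, b))))), c)   [R5 at ε]
2. f(s(f(b, cons(f(b, cons(b, c)), f(s(s(a)), cons(a, b))))), c)  →  c   [R3 at ε]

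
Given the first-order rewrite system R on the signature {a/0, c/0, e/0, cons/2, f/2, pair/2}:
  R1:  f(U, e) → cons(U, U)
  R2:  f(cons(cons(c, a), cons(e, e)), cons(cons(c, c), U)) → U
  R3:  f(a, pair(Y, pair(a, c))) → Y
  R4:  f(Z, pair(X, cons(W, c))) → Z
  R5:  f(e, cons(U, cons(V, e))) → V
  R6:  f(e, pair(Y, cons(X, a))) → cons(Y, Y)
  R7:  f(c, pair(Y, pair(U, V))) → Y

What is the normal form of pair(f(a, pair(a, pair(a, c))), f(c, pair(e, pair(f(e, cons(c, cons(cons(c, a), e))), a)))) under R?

1. pair(f(a, pair(a, pair(a, c))), f(c, pair(e, pair(f(e, cons(c, cons(cons(c, a), e))), a))))  →  pair(a, f(c, pair(e, pair(f(e, cons(c, cons(cons(c, a), e))), a))))   [R3 at 1]
2. pair(a, f(c, pair(e, pair(f(e, cons(c, cons(cons(c, a), e))), a))))  →  pair(a, e)   [R7 at 2]

pair(a, e)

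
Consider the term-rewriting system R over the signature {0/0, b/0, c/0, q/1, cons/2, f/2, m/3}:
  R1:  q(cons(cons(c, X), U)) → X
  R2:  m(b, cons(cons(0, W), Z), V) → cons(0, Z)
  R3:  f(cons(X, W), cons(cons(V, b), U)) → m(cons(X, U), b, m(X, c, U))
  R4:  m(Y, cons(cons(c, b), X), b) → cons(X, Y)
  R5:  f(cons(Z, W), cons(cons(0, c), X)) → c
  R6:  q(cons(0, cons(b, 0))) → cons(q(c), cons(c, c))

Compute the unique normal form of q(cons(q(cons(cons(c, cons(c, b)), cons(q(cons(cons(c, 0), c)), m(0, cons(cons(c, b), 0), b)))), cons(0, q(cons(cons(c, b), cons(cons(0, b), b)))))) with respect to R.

1. q(cons(q(cons(cons(c, cons(c, b)), cons(q(cons(cons(c, 0), c)), m(0, cons(cons(c, b), 0), b)))), cons(0, q(cons(cons(c, b), cons(cons(0, b), b))))))  →  q(cons(cons(c, b), cons(0, q(cons(cons(c, b), cons(cons(0, b), b))))))   [R1 at 1.1]
2. q(cons(cons(c, b), cons(0, q(cons(cons(c, b), cons(cons(0, b), b))))))  →  b   [R1 at ε]

b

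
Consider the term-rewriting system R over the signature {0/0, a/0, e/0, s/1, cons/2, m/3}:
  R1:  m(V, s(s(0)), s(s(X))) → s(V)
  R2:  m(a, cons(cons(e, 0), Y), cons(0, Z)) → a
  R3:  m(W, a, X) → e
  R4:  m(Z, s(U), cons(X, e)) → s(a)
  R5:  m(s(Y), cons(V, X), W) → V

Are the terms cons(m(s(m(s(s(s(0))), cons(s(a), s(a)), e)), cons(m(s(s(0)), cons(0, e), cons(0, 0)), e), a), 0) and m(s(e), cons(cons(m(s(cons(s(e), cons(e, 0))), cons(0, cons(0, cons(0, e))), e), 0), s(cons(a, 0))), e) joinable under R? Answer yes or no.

Reduce t₁ = cons(m(s(m(s(s(s(0))), cons(s(a), s(a)), e)), cons(m(s(s(0)), cons(0, e), cons(0, 0)), e), a), 0):
1. cons(m(s(m(s(s(s(0))), cons(s(a), s(a)), e)), cons(m(s(s(0)), cons(0, e), cons(0, 0)), e), a), 0)  →  cons(m(s(s(0)), cons(0, e), cons(0, 0)), 0)   [R5 at 1]
2. cons(m(s(s(0)), cons(0, e), cons(0, 0)), 0)  →  cons(0, 0)   [R5 at 1]

Reduce t₂ = m(s(e), cons(cons(m(s(cons(s(e), cons(e, 0))), cons(0, cons(0, cons(0, e))), e), 0), s(cons(a, 0))), e):
1. m(s(e), cons(cons(m(s(cons(s(e), cons(e, 0))), cons(0, cons(0, cons(0, e))), e), 0), s(cons(a, 0))), e)  →  cons(m(s(cons(s(e), cons(e, 0))), cons(0, cons(0, cons(0, e))), e), 0)   [R5 at ε]
2. cons(m(s(cons(s(e), cons(e, 0))), cons(0, cons(0, cons(0, e))), e), 0)  →  cons(0, 0)   [R5 at 1]

yes — NF(t₁) = cons(0, 0), NF(t₂) = cons(0, 0)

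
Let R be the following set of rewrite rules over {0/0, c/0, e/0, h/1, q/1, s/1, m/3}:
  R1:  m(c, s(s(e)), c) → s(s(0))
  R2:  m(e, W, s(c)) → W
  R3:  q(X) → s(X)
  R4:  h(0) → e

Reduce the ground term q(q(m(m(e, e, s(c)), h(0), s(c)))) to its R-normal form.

s(s(e))

1. q(q(m(m(e, e, s(c)), h(0), s(c))))  →  s(q(m(m(e, e, s(c)), h(0), s(c))))   [R3 at ε]
2. s(q(m(m(e, e, s(c)), h(0), s(c))))  →  s(s(m(m(e, e, s(c)), h(0), s(c))))   [R3 at 1]
3. s(s(m(m(e, e, s(c)), h(0), s(c))))  →  s(s(m(e, h(0), s(c))))   [R2 at 1.1.1]
4. s(s(m(e, h(0), s(c))))  →  s(s(h(0)))   [R2 at 1.1]
5. s(s(h(0)))  →  s(s(e))   [R4 at 1.1]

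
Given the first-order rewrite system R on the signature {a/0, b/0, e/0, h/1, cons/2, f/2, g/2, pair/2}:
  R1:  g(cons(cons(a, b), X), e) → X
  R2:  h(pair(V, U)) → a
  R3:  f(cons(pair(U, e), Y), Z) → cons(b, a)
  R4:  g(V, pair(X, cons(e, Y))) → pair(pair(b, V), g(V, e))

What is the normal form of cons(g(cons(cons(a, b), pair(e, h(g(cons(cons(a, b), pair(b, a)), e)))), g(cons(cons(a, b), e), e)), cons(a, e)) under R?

cons(pair(e, a), cons(a, e))

1. cons(g(cons(cons(a, b), pair(e, h(g(cons(cons(a, b), pair(b, a)), e)))), g(cons(cons(a, b), e), e)), cons(a, e))  →  cons(g(cons(cons(a, b), pair(e, h(pair(b, a)))), g(cons(cons(a, b), e), e)), cons(a, e))   [R1 at 1.1.2.2.1]
2. cons(g(cons(cons(a, b), pair(e, h(pair(b, a)))), g(cons(cons(a, b), e), e)), cons(a, e))  →  cons(g(cons(cons(a, b), pair(e, a)), g(cons(cons(a, b), e), e)), cons(a, e))   [R2 at 1.1.2.2]
3. cons(g(cons(cons(a, b), pair(e, a)), g(cons(cons(a, b), e), e)), cons(a, e))  →  cons(g(cons(cons(a, b), pair(e, a)), e), cons(a, e))   [R1 at 1.2]
4. cons(g(cons(cons(a, b), pair(e, a)), e), cons(a, e))  →  cons(pair(e, a), cons(a, e))   [R1 at 1]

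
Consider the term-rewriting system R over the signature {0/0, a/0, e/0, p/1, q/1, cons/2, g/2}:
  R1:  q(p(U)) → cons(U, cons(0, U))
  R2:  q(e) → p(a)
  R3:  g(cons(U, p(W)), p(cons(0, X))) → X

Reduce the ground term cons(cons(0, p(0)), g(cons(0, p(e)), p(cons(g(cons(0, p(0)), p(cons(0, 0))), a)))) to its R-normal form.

cons(cons(0, p(0)), a)

1. cons(cons(0, p(0)), g(cons(0, p(e)), p(cons(g(cons(0, p(0)), p(cons(0, 0))), a))))  →  cons(cons(0, p(0)), g(cons(0, p(e)), p(cons(0, a))))   [R3 at 2.2.1.1]
2. cons(cons(0, p(0)), g(cons(0, p(e)), p(cons(0, a))))  →  cons(cons(0, p(0)), a)   [R3 at 2]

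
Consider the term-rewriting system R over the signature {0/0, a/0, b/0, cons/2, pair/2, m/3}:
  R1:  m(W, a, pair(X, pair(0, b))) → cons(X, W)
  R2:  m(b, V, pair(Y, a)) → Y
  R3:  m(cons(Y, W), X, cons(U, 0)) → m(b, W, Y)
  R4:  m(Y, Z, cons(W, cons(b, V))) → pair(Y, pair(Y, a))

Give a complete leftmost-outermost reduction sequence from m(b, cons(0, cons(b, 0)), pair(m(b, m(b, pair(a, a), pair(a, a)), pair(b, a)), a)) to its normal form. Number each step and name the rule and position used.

b

1. m(b, cons(0, cons(b, 0)), pair(m(b, m(b, pair(a, a), pair(a, a)), pair(b, a)), a))  →  m(b, m(b, pair(a, a), pair(a, a)), pair(b, a))   [R2 at ε]
2. m(b, m(b, pair(a, a), pair(a, a)), pair(b, a))  →  b   [R2 at ε]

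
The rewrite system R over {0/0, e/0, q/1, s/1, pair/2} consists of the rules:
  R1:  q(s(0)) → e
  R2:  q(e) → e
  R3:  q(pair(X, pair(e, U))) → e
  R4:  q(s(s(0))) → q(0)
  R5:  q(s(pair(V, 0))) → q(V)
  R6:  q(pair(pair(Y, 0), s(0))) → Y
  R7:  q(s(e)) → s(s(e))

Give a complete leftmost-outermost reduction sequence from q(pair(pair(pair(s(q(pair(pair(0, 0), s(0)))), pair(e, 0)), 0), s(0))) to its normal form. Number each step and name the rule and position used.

1. q(pair(pair(pair(s(q(pair(pair(0, 0), s(0)))), pair(e, 0)), 0), s(0)))  →  pair(s(q(pair(pair(0, 0), s(0)))), pair(e, 0))   [R6 at ε]
2. pair(s(q(pair(pair(0, 0), s(0)))), pair(e, 0))  →  pair(s(0), pair(e, 0))   [R6 at 1.1]

pair(s(0), pair(e, 0))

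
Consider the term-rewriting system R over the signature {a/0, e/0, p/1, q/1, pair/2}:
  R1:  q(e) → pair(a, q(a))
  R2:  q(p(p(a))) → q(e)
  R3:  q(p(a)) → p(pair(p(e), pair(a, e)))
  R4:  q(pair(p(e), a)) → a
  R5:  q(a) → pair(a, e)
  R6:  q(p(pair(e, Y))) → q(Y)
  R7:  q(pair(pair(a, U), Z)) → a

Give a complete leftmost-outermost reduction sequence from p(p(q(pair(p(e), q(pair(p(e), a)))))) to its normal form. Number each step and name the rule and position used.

p(p(a))

1. p(p(q(pair(p(e), q(pair(p(e), a))))))  →  p(p(q(pair(p(e), a))))   [R4 at 1.1.1.2]
2. p(p(q(pair(p(e), a))))  →  p(p(a))   [R4 at 1.1]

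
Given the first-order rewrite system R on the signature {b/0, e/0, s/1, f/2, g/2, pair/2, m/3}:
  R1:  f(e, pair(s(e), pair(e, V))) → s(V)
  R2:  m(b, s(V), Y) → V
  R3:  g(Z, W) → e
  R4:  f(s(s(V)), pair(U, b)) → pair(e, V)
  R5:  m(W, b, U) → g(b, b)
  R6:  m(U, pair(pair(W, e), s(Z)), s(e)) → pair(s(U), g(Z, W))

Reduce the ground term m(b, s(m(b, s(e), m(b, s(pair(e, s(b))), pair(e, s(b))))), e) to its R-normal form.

1. m(b, s(m(b, s(e), m(b, s(pair(e, s(b))), pair(e, s(b))))), e)  →  m(b, s(e), m(b, s(pair(e, s(b))), pair(e, s(b))))   [R2 at ε]
2. m(b, s(e), m(b, s(pair(e, s(b))), pair(e, s(b))))  →  e   [R2 at ε]

e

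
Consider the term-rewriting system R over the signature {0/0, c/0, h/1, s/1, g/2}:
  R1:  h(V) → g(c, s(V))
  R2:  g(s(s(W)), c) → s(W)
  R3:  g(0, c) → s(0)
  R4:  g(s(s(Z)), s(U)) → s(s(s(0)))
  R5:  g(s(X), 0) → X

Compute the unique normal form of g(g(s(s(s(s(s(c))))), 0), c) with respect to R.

1. g(g(s(s(s(s(s(c))))), 0), c)  →  g(s(s(s(s(c)))), c)   [R5 at 1]
2. g(s(s(s(s(c)))), c)  →  s(s(s(c)))   [R2 at ε]

s(s(s(c)))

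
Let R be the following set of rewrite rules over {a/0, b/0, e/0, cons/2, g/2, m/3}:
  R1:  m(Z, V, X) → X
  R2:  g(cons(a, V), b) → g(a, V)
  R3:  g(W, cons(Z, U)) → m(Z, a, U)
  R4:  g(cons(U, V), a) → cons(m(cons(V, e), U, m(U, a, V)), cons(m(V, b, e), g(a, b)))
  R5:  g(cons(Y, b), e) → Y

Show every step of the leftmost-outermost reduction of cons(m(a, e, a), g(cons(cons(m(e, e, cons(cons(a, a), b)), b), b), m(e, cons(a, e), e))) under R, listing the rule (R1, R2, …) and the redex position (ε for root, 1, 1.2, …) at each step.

1. cons(m(a, e, a), g(cons(cons(m(e, e, cons(cons(a, a), b)), b), b), m(e, cons(a, e), e)))  →  cons(a, g(cons(cons(m(e, e, cons(cons(a, a), b)), b), b), m(e, cons(a, e), e)))   [R1 at 1]
2. cons(a, g(cons(cons(m(e, e, cons(cons(a, a), b)), b), b), m(e, cons(a, e), e)))  →  cons(a, g(cons(cons(cons(cons(a, a), b), b), b), m(e, cons(a, e), e)))   [R1 at 2.1.1.1]
3. cons(a, g(cons(cons(cons(cons(a, a), b), b), b), m(e, cons(a, e), e)))  →  cons(a, g(cons(cons(cons(cons(a, a), b), b), b), e))   [R1 at 2.2]
4. cons(a, g(cons(cons(cons(cons(a, a), b), b), b), e))  →  cons(a, cons(cons(cons(a, a), b), b))   [R5 at 2]

cons(a, cons(cons(cons(a, a), b), b))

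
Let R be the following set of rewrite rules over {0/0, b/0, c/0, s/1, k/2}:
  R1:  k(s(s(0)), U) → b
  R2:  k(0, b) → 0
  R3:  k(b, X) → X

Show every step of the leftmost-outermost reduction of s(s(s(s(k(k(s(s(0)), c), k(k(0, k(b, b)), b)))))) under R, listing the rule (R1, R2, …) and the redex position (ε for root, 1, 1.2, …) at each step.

1. s(s(s(s(k(k(s(s(0)), c), k(k(0, k(b, b)), b))))))  →  s(s(s(s(k(b, k(k(0, k(b, b)), b))))))   [R1 at 1.1.1.1.1]
2. s(s(s(s(k(b, k(k(0, k(b, b)), b))))))  →  s(s(s(s(k(k(0, k(b, b)), b)))))   [R3 at 1.1.1.1]
3. s(s(s(s(k(k(0, k(b, b)), b)))))  →  s(s(s(s(k(k(0, b), b)))))   [R3 at 1.1.1.1.1.2]
4. s(s(s(s(k(k(0, b), b)))))  →  s(s(s(s(k(0, b)))))   [R2 at 1.1.1.1.1]
5. s(s(s(s(k(0, b)))))  →  s(s(s(s(0))))   [R2 at 1.1.1.1]

s(s(s(s(0))))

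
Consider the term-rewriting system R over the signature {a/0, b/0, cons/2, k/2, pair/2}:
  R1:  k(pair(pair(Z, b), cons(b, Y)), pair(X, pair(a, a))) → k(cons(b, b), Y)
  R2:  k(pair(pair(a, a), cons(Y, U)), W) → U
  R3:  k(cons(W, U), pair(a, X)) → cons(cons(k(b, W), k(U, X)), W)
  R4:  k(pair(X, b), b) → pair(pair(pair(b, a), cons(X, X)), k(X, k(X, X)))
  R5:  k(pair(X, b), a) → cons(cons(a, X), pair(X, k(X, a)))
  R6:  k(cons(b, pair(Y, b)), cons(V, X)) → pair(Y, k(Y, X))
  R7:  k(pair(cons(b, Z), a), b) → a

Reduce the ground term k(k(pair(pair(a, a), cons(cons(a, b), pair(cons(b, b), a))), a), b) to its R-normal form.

a

1. k(k(pair(pair(a, a), cons(cons(a, b), pair(cons(b, b), a))), a), b)  →  k(pair(cons(b, b), a), b)   [R2 at 1]
2. k(pair(cons(b, b), a), b)  →  a   [R7 at ε]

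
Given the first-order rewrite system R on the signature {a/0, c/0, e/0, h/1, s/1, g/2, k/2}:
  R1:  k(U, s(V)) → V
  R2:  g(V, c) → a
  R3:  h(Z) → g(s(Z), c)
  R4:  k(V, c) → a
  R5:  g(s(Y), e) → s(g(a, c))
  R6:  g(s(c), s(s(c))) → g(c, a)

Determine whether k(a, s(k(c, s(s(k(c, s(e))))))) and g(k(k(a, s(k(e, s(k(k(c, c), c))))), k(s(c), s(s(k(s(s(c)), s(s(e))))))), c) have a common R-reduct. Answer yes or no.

Reduce t₁ = k(a, s(k(c, s(s(k(c, s(e))))))):
1. k(a, s(k(c, s(s(k(c, s(e)))))))  →  k(c, s(s(k(c, s(e)))))   [R1 at ε]
2. k(c, s(s(k(c, s(e)))))  →  s(k(c, s(e)))   [R1 at ε]
3. s(k(c, s(e)))  →  s(e)   [R1 at 1]

Reduce t₂ = g(k(k(a, s(k(e, s(k(k(c, c), c))))), k(s(c), s(s(k(s(s(c)), s(s(e))))))), c):
1. g(k(k(a, s(k(e, s(k(k(c, c), c))))), k(s(c), s(s(k(s(s(c)), s(s(e))))))), c)  →  a   [R2 at ε]

no — NF(t₁) = s(e), NF(t₂) = a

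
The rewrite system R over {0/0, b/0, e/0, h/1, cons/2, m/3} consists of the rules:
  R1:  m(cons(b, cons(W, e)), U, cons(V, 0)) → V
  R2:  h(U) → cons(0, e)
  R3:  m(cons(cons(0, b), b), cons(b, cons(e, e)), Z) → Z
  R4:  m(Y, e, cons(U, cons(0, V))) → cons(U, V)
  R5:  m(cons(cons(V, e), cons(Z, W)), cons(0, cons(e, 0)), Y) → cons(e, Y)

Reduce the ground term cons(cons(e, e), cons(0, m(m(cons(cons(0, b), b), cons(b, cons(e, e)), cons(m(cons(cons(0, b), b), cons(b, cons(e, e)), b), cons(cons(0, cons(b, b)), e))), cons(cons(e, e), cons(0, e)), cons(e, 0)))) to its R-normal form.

cons(cons(e, e), cons(0, e))

1. cons(cons(e, e), cons(0, m(m(cons(cons(0, b), b), cons(b, cons(e, e)), cons(m(cons(cons(0, b), b), cons(b, cons(e, e)), b), cons(cons(0, cons(b, b)), e))), cons(cons(e, e), cons(0, e)), cons(e, 0))))  →  cons(cons(e, e), cons(0, m(cons(m(cons(cons(0, b), b), cons(b, cons(e, e)), b), cons(cons(0, cons(b, b)), e)), cons(cons(e, e), cons(0, e)), cons(e, 0))))   [R3 at 2.2.1]
2. cons(cons(e, e), cons(0, m(cons(m(cons(cons(0, b), b), cons(b, cons(e, e)), b), cons(cons(0, cons(b, b)), e)), cons(cons(e, e), cons(0, e)), cons(e, 0))))  →  cons(cons(e, e), cons(0, m(cons(b, cons(cons(0, cons(b, b)), e)), cons(cons(e, e), cons(0, e)), cons(e, 0))))   [R3 at 2.2.1.1]
3. cons(cons(e, e), cons(0, m(cons(b, cons(cons(0, cons(b, b)), e)), cons(cons(e, e), cons(0, e)), cons(e, 0))))  →  cons(cons(e, e), cons(0, e))   [R1 at 2.2]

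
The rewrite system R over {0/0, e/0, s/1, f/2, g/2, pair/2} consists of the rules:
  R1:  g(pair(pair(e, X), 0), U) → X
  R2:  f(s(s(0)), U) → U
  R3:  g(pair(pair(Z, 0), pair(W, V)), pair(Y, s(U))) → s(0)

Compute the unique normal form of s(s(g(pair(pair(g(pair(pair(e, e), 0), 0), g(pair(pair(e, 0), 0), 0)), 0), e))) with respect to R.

1. s(s(g(pair(pair(g(pair(pair(e, e), 0), 0), g(pair(pair(e, 0), 0), 0)), 0), e)))  →  s(s(g(pair(pair(e, g(pair(pair(e, 0), 0), 0)), 0), e)))   [R1 at 1.1.1.1.1]
2. s(s(g(pair(pair(e, g(pair(pair(e, 0), 0), 0)), 0), e)))  →  s(s(g(pair(pair(e, 0), 0), 0)))   [R1 at 1.1]
3. s(s(g(pair(pair(e, 0), 0), 0)))  →  s(s(0))   [R1 at 1.1]

s(s(0))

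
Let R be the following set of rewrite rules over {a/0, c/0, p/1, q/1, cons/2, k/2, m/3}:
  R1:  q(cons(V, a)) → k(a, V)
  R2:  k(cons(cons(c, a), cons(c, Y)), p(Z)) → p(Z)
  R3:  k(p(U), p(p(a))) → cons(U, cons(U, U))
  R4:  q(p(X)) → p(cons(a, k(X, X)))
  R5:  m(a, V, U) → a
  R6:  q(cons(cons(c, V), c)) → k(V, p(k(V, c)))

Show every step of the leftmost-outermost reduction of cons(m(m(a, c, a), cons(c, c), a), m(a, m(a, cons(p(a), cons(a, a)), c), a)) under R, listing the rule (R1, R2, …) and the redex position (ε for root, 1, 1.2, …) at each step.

cons(a, a)

1. cons(m(m(a, c, a), cons(c, c), a), m(a, m(a, cons(p(a), cons(a, a)), c), a))  →  cons(m(a, cons(c, c), a), m(a, m(a, cons(p(a), cons(a, a)), c), a))   [R5 at 1.1]
2. cons(m(a, cons(c, c), a), m(a, m(a, cons(p(a), cons(a, a)), c), a))  →  cons(a, m(a, m(a, cons(p(a), cons(a, a)), c), a))   [R5 at 1]
3. cons(a, m(a, m(a, cons(p(a), cons(a, a)), c), a))  →  cons(a, a)   [R5 at 2]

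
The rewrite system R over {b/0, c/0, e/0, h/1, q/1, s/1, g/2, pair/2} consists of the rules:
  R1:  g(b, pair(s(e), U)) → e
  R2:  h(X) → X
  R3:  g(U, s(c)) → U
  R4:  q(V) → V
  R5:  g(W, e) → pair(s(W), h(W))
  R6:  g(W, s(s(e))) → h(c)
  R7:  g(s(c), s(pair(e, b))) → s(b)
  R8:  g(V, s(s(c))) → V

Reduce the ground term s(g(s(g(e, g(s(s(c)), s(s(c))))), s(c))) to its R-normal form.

1. s(g(s(g(e, g(s(s(c)), s(s(c))))), s(c)))  →  s(s(g(e, g(s(s(c)), s(s(c))))))   [R3 at 1]
2. s(s(g(e, g(s(s(c)), s(s(c))))))  →  s(s(g(e, s(s(c)))))   [R8 at 1.1.2]
3. s(s(g(e, s(s(c)))))  →  s(s(e))   [R8 at 1.1]

s(s(e))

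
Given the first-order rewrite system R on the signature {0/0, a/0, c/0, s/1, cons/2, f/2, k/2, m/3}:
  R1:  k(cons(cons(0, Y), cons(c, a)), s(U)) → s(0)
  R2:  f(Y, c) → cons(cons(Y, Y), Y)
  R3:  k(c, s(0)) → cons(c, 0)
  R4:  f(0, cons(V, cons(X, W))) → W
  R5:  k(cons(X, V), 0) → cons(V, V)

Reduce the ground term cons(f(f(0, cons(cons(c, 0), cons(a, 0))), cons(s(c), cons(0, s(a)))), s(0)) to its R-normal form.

cons(s(a), s(0))

1. cons(f(f(0, cons(cons(c, 0), cons(a, 0))), cons(s(c), cons(0, s(a)))), s(0))  →  cons(f(0, cons(s(c), cons(0, s(a)))), s(0))   [R4 at 1.1]
2. cons(f(0, cons(s(c), cons(0, s(a)))), s(0))  →  cons(s(a), s(0))   [R4 at 1]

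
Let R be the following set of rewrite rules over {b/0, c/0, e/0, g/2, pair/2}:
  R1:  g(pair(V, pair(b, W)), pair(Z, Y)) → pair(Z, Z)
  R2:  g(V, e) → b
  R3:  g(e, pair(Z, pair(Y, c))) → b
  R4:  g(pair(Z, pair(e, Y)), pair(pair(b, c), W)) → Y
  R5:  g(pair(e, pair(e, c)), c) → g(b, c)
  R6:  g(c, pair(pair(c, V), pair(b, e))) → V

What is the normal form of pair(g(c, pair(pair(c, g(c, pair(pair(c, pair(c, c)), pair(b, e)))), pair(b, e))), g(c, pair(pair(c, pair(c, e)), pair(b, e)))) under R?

1. pair(g(c, pair(pair(c, g(c, pair(pair(c, pair(c, c)), pair(b, e)))), pair(b, e))), g(c, pair(pair(c, pair(c, e)), pair(b, e))))  →  pair(g(c, pair(pair(c, pair(c, c)), pair(b, e))), g(c, pair(pair(c, pair(c, e)), pair(b, e))))   [R6 at 1]
2. pair(g(c, pair(pair(c, pair(c, c)), pair(b, e))), g(c, pair(pair(c, pair(c, e)), pair(b, e))))  →  pair(pair(c, c), g(c, pair(pair(c, pair(c, e)), pair(b, e))))   [R6 at 1]
3. pair(pair(c, c), g(c, pair(pair(c, pair(c, e)), pair(b, e))))  →  pair(pair(c, c), pair(c, e))   [R6 at 2]

pair(pair(c, c), pair(c, e))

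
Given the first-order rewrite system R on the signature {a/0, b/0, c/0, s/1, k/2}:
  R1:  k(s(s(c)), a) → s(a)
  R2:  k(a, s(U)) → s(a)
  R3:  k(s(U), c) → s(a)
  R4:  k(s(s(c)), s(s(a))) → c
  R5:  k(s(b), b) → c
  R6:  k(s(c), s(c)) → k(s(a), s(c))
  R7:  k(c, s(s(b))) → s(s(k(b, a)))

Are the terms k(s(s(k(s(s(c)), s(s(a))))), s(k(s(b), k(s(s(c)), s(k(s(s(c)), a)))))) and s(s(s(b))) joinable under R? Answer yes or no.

no — NF(t₁) = c, NF(t₂) = s(s(s(b)))

Reduce t₁ = k(s(s(k(s(s(c)), s(s(a))))), s(k(s(b), k(s(s(c)), s(k(s(s(c)), a)))))):
1. k(s(s(k(s(s(c)), s(s(a))))), s(k(s(b), k(s(s(c)), s(k(s(s(c)), a))))))  →  k(s(s(c)), s(k(s(b), k(s(s(c)), s(k(s(s(c)), a))))))   [R4 at 1.1.1]
2. k(s(s(c)), s(k(s(b), k(s(s(c)), s(k(s(s(c)), a))))))  →  k(s(s(c)), s(k(s(b), k(s(s(c)), s(s(a))))))   [R1 at 2.1.2.2.1]
3. k(s(s(c)), s(k(s(b), k(s(s(c)), s(s(a))))))  →  k(s(s(c)), s(k(s(b), c)))   [R4 at 2.1.2]
4. k(s(s(c)), s(k(s(b), c)))  →  k(s(s(c)), s(s(a)))   [R3 at 2.1]
5. k(s(s(c)), s(s(a)))  →  c   [R4 at ε]

Reduce t₂ = s(s(s(b))):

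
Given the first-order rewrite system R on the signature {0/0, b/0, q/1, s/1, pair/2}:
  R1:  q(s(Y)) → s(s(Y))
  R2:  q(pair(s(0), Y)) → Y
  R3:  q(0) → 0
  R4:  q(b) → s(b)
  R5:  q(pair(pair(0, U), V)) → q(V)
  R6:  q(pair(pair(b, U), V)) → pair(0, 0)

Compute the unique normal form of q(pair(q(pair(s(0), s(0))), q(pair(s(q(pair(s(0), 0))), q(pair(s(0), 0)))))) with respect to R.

1. q(pair(q(pair(s(0), s(0))), q(pair(s(q(pair(s(0), 0))), q(pair(s(0), 0))))))  →  q(pair(s(0), q(pair(s(q(pair(s(0), 0))), q(pair(s(0), 0))))))   [R2 at 1.1]
2. q(pair(s(0), q(pair(s(q(pair(s(0), 0))), q(pair(s(0), 0))))))  →  q(pair(s(q(pair(s(0), 0))), q(pair(s(0), 0))))   [R2 at ε]
3. q(pair(s(q(pair(s(0), 0))), q(pair(s(0), 0))))  →  q(pair(s(0), q(pair(s(0), 0))))   [R2 at 1.1.1]
4. q(pair(s(0), q(pair(s(0), 0))))  →  q(pair(s(0), 0))   [R2 at ε]
5. q(pair(s(0), 0))  →  0   [R2 at ε]

0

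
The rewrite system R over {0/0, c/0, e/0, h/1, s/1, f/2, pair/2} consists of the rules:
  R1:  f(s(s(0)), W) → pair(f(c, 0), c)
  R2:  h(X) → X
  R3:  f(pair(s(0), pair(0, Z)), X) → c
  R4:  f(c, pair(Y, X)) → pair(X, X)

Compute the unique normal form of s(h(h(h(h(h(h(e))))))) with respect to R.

1. s(h(h(h(h(h(h(e)))))))  →  s(h(h(h(h(h(e))))))   [R2 at 1]
2. s(h(h(h(h(h(e))))))  →  s(h(h(h(h(e)))))   [R2 at 1]
3. s(h(h(h(h(e)))))  →  s(h(h(h(e))))   [R2 at 1]
4. s(h(h(h(e))))  →  s(h(h(e)))   [R2 at 1]
5. s(h(h(e)))  →  s(h(e))   [R2 at 1]
6. s(h(e))  →  s(e)   [R2 at 1]

s(e)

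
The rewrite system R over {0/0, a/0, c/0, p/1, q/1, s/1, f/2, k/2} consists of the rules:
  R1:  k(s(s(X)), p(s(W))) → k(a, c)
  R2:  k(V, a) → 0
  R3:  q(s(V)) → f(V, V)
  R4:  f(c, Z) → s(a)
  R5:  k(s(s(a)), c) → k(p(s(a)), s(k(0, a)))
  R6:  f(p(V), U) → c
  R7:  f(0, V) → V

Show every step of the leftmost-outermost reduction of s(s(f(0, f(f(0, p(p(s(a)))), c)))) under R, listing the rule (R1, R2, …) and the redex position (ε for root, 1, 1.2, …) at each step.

s(s(c))

1. s(s(f(0, f(f(0, p(p(s(a)))), c))))  →  s(s(f(f(0, p(p(s(a)))), c)))   [R7 at 1.1]
2. s(s(f(f(0, p(p(s(a)))), c)))  →  s(s(f(p(p(s(a))), c)))   [R7 at 1.1.1]
3. s(s(f(p(p(s(a))), c)))  →  s(s(c))   [R6 at 1.1]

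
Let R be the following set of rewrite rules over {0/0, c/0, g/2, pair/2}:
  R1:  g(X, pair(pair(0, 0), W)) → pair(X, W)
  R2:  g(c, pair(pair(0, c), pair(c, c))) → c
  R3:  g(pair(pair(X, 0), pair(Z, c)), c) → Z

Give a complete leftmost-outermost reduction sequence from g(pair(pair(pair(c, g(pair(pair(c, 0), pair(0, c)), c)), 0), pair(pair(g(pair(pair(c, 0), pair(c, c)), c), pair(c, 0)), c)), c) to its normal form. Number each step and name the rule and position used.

pair(c, pair(c, 0))

1. g(pair(pair(pair(c, g(pair(pair(c, 0), pair(0, c)), c)), 0), pair(pair(g(pair(pair(c, 0), pair(c, c)), c), pair(c, 0)), c)), c)  →  pair(g(pair(pair(c, 0), pair(c, c)), c), pair(c, 0))   [R3 at ε]
2. pair(g(pair(pair(c, 0), pair(c, c)), c), pair(c, 0))  →  pair(c, pair(c, 0))   [R3 at 1]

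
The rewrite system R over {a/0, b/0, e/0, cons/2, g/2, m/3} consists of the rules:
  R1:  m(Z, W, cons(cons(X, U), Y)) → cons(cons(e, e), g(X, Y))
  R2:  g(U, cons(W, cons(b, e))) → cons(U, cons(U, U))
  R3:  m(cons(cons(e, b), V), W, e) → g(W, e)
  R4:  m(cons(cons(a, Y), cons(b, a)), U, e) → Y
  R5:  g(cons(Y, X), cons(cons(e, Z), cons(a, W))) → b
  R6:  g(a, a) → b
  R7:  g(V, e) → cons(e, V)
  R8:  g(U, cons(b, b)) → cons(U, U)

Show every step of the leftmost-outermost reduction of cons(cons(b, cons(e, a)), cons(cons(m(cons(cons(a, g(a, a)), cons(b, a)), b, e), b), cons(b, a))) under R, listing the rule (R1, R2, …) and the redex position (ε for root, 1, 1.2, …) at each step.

1. cons(cons(b, cons(e, a)), cons(cons(m(cons(cons(a, g(a, a)), cons(b, a)), b, e), b), cons(b, a)))  →  cons(cons(b, cons(e, a)), cons(cons(g(a, a), b), cons(b, a)))   [R4 at 2.1.1]
2. cons(cons(b, cons(e, a)), cons(cons(g(a, a), b), cons(b, a)))  →  cons(cons(b, cons(e, a)), cons(cons(b, b), cons(b, a)))   [R6 at 2.1.1]

cons(cons(b, cons(e, a)), cons(cons(b, b), cons(b, a)))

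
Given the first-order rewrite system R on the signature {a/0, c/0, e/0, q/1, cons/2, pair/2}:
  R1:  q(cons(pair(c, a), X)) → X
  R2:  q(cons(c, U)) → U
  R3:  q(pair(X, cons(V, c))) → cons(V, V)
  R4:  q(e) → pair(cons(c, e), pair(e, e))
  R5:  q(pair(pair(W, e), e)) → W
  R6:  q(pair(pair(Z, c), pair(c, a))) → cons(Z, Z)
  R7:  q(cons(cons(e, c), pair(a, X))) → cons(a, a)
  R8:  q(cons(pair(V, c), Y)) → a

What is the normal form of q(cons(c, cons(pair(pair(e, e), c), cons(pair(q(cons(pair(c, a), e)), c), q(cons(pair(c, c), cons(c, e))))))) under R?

cons(pair(pair(e, e), c), cons(pair(e, c), a))

1. q(cons(c, cons(pair(pair(e, e), c), cons(pair(q(cons(pair(c, a), e)), c), q(cons(pair(c, c), cons(c, e)))))))  →  cons(pair(pair(e, e), c), cons(pair(q(cons(pair(c, a), e)), c), q(cons(pair(c, c), cons(c, e)))))   [R2 at ε]
2. cons(pair(pair(e, e), c), cons(pair(q(cons(pair(c, a), e)), c), q(cons(pair(c, c), cons(c, e)))))  →  cons(pair(pair(e, e), c), cons(pair(e, c), q(cons(pair(c, c), cons(c, e)))))   [R1 at 2.1.1]
3. cons(pair(pair(e, e), c), cons(pair(e, c), q(cons(pair(c, c), cons(c, e)))))  →  cons(pair(pair(e, e), c), cons(pair(e, c), a))   [R8 at 2.2]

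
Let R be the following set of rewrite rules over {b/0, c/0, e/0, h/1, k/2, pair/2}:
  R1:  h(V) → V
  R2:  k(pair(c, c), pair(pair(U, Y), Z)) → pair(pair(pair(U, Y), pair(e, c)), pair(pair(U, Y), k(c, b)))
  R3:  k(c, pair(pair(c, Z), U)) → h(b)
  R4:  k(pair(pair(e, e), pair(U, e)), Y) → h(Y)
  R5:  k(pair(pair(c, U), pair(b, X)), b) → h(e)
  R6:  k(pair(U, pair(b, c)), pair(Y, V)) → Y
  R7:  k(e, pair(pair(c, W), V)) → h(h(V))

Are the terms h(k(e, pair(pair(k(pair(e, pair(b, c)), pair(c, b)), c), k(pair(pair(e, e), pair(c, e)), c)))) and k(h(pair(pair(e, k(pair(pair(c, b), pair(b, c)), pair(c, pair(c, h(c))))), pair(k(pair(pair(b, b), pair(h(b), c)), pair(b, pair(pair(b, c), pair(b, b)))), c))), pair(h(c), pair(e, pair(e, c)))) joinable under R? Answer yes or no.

Reduce t₁ = h(k(e, pair(pair(k(pair(e, pair(b, c)), pair(c, b)), c), k(pair(pair(e, e), pair(c, e)), c)))):
1. h(k(e, pair(pair(k(pair(e, pair(b, c)), pair(c, b)), c), k(pair(pair(e, e), pair(c, e)), c))))  →  k(e, pair(pair(k(pair(e, pair(b, c)), pair(c, b)), c), k(pair(pair(e, e), pair(c, e)), c)))   [R1 at ε]
2. k(e, pair(pair(k(pair(e, pair(b, c)), pair(c, b)), c), k(pair(pair(e, e), pair(c, e)), c)))  →  k(e, pair(pair(c, c), k(pair(pair(e, e), pair(c, e)), c)))   [R6 at 2.1.1]
3. k(e, pair(pair(c, c), k(pair(pair(e, e), pair(c, e)), c)))  →  h(h(k(pair(pair(e, e), pair(c, e)), c)))   [R7 at ε]
4. h(h(k(pair(pair(e, e), pair(c, e)), c)))  →  h(k(pair(pair(e, e), pair(c, e)), c))   [R1 at ε]
5. h(k(pair(pair(e, e), pair(c, e)), c))  →  k(pair(pair(e, e), pair(c, e)), c)   [R1 at ε]
6. k(pair(pair(e, e), pair(c, e)), c)  →  h(c)   [R4 at ε]
7. h(c)  →  c   [R1 at ε]

Reduce t₂ = k(h(pair(pair(e, k(pair(pair(c, b), pair(b, c)), pair(c, pair(c, h(c))))), pair(k(pair(pair(b, b), pair(h(b), c)), pair(b, pair(pair(b, c), pair(b, b)))), c))), pair(h(c), pair(e, pair(e, c)))):
1. k(h(pair(pair(e, k(pair(pair(c, b), pair(b, c)), pair(c, pair(c, h(c))))), pair(k(pair(pair(b, b), pair(h(b), c)), pair(b, pair(pair(b, c), pair(b, b)))), c))), pair(h(c), pair(e, pair(e, c))))  →  k(pair(pair(e, k(pair(pair(c, b), pair(b, c)), pair(c, pair(c, h(c))))), pair(k(pair(pair(b, b), pair(h(b), c)), pair(b, pair(pair(b, c), pair(b, b)))), c)), pair(h(c), pair(e, pair(e, c))))   [R1 at 1]
2. k(pair(pair(e, k(pair(pair(c, b), pair(b, c)), pair(c, pair(c, h(c))))), pair(k(pair(pair(b, b), pair(h(b), c)), pair(b, pair(pair(b, c), pair(b, b)))), c)), pair(h(c), pair(e, pair(e, c))))  →  k(pair(pair(e, c), pair(k(pair(pair(b, b), pair(h(b), c)), pair(b, pair(pair(b, c), pair(b, b)))), c)), pair(h(c), pair(e, pair(e, c))))   [R6 at 1.1.2]
3. k(pair(pair(e, c), pair(k(pair(pair(b, b), pair(h(b), c)), pair(b, pair(pair(b, c), pair(b, b)))), c)), pair(h(c), pair(e, pair(e, c))))  →  k(pair(pair(e, c), pair(k(pair(pair(b, b), pair(b, c)), pair(b, pair(pair(b, c), pair(b, b)))), c)), pair(h(c), pair(e, pair(e, c))))   [R1 at 1.2.1.1.2.1]
4. k(pair(pair(e, c), pair(k(pair(pair(b, b), pair(b, c)), pair(b, pair(pair(b, c), pair(b, b)))), c)), pair(h(c), pair(e, pair(e, c))))  →  k(pair(pair(e, c), pair(b, c)), pair(h(c), pair(e, pair(e, c))))   [R6 at 1.2.1]
5. k(pair(pair(e, c), pair(b, c)), pair(h(c), pair(e, pair(e, c))))  →  h(c)   [R6 at ε]
6. h(c)  →  c   [R1 at ε]

yes — NF(t₁) = c, NF(t₂) = c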